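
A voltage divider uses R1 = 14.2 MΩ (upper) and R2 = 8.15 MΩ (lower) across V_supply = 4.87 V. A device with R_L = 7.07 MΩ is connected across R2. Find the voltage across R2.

V_out ≈ 1.03 V

The load sits in parallel with R2, giving an effective lower resistance R2' = R2·R_L/(R2+R_L) = 3.786 MΩ.
Now apply the divider: V_out = 4.87 × 0.2105 = 1.025 V.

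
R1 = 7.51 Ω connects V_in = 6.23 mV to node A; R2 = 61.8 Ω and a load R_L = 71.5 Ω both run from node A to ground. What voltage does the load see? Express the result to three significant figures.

V_out ≈ 5.08 mV

First combine the lower leg with the load: R2 ‖ R_L = 33.15 Ω.
Now apply the divider: V_out = 6.23 × 0.8153 = 5.079 mV.
(Unloaded it would be 5.55 mV; the load pulls it down.)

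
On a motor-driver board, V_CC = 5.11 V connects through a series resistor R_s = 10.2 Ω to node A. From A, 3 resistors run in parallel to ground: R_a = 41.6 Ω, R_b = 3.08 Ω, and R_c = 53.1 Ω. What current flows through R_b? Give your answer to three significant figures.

Parallel bank: R_p = 1/(1/41.6 + 1/3.08 + 1/53.1) = 2.721 Ω.
V_A = 5.11 × 2.721/12.92 = 1.076 V.
Branch current I = V_A/R_b = 1.076/3.08 = 0.3494 A.

I ≈ 0.349 A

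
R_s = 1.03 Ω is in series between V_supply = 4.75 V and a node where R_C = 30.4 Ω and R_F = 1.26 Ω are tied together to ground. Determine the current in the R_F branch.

I ≈ 2.04 A

Combine the parallel branches: R_p = (1/30.4 + 1/1.26)⁻¹ = 1.210 Ω.
V_A by voltage divider: V_A = 4.75 × 1.210/(1.03 + 1.210) = 2.566 V.
I(R_F) = V_A / R_F = 2.566/1.26 = 2.036 A.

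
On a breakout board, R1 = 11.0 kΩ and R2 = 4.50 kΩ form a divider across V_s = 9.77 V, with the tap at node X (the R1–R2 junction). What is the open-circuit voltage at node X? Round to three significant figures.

V_th ≈ 2.84 V

With X open, the divider is unloaded: V_th = 9.77 × 4.50/15.50 = 2.836 V.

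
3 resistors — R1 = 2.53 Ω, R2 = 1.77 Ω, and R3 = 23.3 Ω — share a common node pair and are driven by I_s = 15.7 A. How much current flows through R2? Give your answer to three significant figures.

Total conductance ΣG = 1/2.53 + 1/1.77 + 1/23.3 = 1.003 (units of 1/Ω).
Current divider: I(R2) = I_s · G_k/ΣG = 15.7 × (0.5650/1.003) = 15.7 × 0.5632 = 8.842 A.

I ≈ 8.84 A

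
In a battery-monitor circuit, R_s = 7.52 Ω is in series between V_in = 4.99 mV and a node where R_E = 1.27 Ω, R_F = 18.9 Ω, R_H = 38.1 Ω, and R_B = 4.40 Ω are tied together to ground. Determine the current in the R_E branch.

I ≈ 0.426 mA

Equivalent of the parallel group: R_p = 0.9142 Ω.
V_A by voltage divider: V_A = 4.99 × 0.9142/(7.52 + 0.9142) = 0.5409 mV.
I(R_E) = V_A / R_E = 0.5409/1.27 = 0.4259 mA.
(Check via current divider: I_total = 0.5916 mA; share G_k/ΣG = 0.7199 → same result.)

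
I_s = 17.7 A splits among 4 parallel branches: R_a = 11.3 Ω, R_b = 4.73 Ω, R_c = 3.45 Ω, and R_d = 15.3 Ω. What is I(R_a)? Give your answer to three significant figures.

ΣG = 1/11.3 + 1/4.73 + 1/3.45 + 1/15.3 = 0.6551.
Current divider: I(R_a) = I_s · G_k/ΣG = 17.7 × (0.08850/0.6551) = 17.7 × 0.1351 = 2.391 A.

I ≈ 2.39 A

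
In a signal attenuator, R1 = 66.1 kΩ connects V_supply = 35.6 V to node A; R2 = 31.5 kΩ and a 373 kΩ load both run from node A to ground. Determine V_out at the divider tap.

The load sits in parallel with R2, giving an effective lower resistance R2' = R2·R_L/(R2+R_L) = 29.05 kΩ.
Now apply the divider: V_out = 35.6 × 0.3053 = 10.87 V.
(Unloaded it would be 11.5 V; the load pulls it down.)

V_out ≈ 10.9 V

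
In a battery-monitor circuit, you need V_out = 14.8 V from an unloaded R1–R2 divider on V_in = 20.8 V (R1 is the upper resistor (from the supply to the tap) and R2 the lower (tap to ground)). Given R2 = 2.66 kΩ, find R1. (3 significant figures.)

Required fraction k = V_out/V_in = 0.7115.
Rearranging, R1 = R2·(1−k)/k = 2.66 × 0.4054 = 1.078 kΩ.

R1 ≈ 1.08 kΩ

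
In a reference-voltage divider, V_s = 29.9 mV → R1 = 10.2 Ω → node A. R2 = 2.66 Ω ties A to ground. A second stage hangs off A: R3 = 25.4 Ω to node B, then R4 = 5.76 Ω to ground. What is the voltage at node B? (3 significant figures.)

The second stage (R3 + R4 = 31.16 Ω) loads node A in parallel with R2.
R2 ‖ (R3+R4) = 2.451 Ω.
So V_A = 29.9 × 0.1937 = 5.792 mV.
Stage 2 is unloaded, so V_B = V_A · R4/(R3+R4) = 5.792 × 5.76/31.16 = 1.071 mV.

V_B ≈ 1.07 mV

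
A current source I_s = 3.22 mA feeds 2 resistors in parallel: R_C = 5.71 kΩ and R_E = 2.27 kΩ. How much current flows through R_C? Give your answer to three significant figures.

I ≈ 0.916 mA

Two-branch current divider: I_k = I_s · R_other/(R_1 + R_2).
I(R_C) = 3.22 × 2.27/(5.71 + 2.27) = 3.22 × 0.2845 = 0.9160 mA.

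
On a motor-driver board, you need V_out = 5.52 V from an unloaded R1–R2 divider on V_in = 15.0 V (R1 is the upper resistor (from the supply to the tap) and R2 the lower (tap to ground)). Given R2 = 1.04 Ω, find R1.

R1 ≈ 1.79 Ω

The divider ratio is R2/(R1+R2) = 5.52/15.0 = 0.3680.
R1 = R2·(1/k − 1) = 1.04 × 1.717 = 1.786 Ω.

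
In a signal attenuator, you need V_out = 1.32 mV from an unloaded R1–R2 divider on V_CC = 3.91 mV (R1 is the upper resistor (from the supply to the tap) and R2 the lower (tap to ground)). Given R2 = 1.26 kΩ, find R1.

The divider ratio is R2/(R1+R2) = 1.32/3.91 = 0.3376.
Rearranging, R1 = R2·(1−k)/k = 1.26 × 1.962 = 2.472 kΩ.

R1 ≈ 2.47 kΩ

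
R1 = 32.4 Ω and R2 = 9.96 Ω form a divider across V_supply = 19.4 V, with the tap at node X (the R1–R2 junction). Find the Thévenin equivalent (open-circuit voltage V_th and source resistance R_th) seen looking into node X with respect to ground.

V_th ≈ 4.56 V, R_th ≈ 7.62 Ω

Open-circuit (no load on X): V_th = V_supply · R2/(R1 + R2) = 19.4 × 9.96/(32.40 + 9.96) = 4.561 V.
Zeroing V_supply shorts the top of R1 to ground, so R_th = R1 ‖ R2 = 7.618 Ω.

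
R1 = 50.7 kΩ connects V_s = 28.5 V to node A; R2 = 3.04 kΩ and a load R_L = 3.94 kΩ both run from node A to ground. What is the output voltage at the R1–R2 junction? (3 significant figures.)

V_out ≈ 0.933 V

First combine the lower leg with the load: R2 ‖ R_L = 1.716 kΩ.
Voltage divider with the loaded lower leg: V_out = 28.5 × 1.716/(50.7 + 1.716) = 28.5 × 0.03274 = 0.9330 V.
(Unloaded it would be 1.61 V; the load pulls it down.)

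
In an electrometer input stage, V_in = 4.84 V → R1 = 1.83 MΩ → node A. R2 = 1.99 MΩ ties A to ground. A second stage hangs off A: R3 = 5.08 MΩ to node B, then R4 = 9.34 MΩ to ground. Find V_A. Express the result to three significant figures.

V_A ≈ 2.37 V

Looking into the second stage from A: R3 + R4 = 14.42 MΩ appears in parallel with R2.
Effective lower resistance at A: R2 ‖ 14.42 = 1.749 MΩ.
First divider: V_A = V_in · 1.749/(1.83 + 1.749) = 2.365 V.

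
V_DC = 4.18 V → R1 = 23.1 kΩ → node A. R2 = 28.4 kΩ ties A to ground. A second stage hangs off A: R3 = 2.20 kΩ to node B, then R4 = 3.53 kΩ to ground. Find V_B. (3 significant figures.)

V_B ≈ 0.441 V

Looking into the second stage from A: R3 + R4 = 5.730 kΩ appears in parallel with R2.
R2 ‖ (R3+R4) = 4.768 kΩ.
First divider: V_A = V_DC · 4.768/(23.1 + 4.768) = 0.7152 V.
Then the unloaded second divider: V_B = V_A × R4/(R3+R4) = 0.7152 × 0.6161 = 0.4406 V.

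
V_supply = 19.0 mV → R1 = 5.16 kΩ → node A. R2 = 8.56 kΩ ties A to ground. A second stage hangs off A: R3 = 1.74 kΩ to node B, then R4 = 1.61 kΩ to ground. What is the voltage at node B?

V_B ≈ 2.91 mV

Looking into the second stage from A: R3 + R4 = 3.350 kΩ appears in parallel with R2.
R2 ‖ (R3+R4) = 2.408 kΩ.
V_A = 19.0 × 2.408/(5.16 + 2.408) = 6.045 mV.
Then the unloaded second divider: V_B = V_A × R4/(R3+R4) = 6.045 × 0.4806 = 2.905 mV.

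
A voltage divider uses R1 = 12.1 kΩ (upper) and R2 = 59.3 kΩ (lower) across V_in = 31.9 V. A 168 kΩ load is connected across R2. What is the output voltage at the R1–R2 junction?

V_out ≈ 25.0 V

The load sits in parallel with R2, giving an effective lower resistance R2' = R2·R_L/(R2+R_L) = 43.83 kΩ.
Then V_out = V_in · R2'/(R1 + R2') = 31.9 × 43.83/55.93 = 25.00 V.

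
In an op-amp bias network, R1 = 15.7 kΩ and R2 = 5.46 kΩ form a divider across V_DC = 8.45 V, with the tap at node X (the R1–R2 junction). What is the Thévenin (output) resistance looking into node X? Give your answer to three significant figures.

With V_DC suppressed (replaced by a short), R_th = R1 ‖ R2 = (15.70 × 5.46)/(15.70 + 5.46) = 4.051 kΩ.

R_th ≈ 4.05 kΩ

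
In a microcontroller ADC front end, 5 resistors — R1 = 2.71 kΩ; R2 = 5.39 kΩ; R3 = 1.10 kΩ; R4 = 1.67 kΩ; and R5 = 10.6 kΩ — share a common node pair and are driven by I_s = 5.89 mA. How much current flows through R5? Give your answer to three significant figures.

Total conductance ΣG = 1/2.71 + 1/5.39 + 1/1.10 + 1/1.67 + 1/10.6 = 2.157 (units of 1/kΩ).
Current divider: I(R5) = I_s · G_k/ΣG = 5.89 × (0.09434/2.157) = 5.89 × 0.04374 = 0.2576 mA.

I ≈ 0.258 mA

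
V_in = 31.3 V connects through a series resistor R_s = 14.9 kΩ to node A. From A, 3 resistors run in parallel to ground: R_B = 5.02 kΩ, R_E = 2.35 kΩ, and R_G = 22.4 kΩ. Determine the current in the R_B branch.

Parallel bank: R_p = 1/(1/5.02 + 1/2.35 + 1/22.4) = 1.494 kΩ.
V_A by voltage divider: V_A = 31.3 × 1.494/(14.9 + 1.494) = 2.852 V.
Branch current I = V_A/R_B = 2.852/5.02 = 0.5682 mA.

I ≈ 0.568 mA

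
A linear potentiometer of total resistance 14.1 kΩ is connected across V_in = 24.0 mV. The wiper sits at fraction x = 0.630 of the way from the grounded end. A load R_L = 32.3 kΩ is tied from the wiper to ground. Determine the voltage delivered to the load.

V_out ≈ 13.7 mV

The pot divides into 5.217 kΩ above the wiper and 8.883 kΩ below.
Lower segment in parallel with the load: 8.883 ‖ 32.3 = 6.967 kΩ.
Then V_out = V_in · 6.967/(5.217 + 6.967) = 13.72 mV.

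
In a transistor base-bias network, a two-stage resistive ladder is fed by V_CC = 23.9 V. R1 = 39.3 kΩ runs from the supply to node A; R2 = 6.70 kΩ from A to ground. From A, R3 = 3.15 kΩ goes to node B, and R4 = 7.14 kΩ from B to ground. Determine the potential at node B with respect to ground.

V_B ≈ 1.55 V

Looking into the second stage from A: R3 + R4 = 10.29 kΩ appears in parallel with R2.
Effective lower resistance at A: R2 ‖ 10.29 = 4.058 kΩ.
First divider: V_A = V_CC · 4.058/(39.3 + 4.058) = 2.237 V.
Then the unloaded second divider: V_B = V_A × R4/(R3+R4) = 2.237 × 0.6939 = 1.552 V.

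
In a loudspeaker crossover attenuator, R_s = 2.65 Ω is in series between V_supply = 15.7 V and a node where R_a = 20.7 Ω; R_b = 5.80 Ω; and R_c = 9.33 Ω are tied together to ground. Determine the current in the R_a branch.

I ≈ 0.406 A

Combine the parallel branches: R_p = (1/20.7 + 1/5.80 + 1/9.33)⁻¹ = 3.050 Ω.
V_A by voltage divider: V_A = 15.7 × 3.050/(2.65 + 3.050) = 8.400 V.
I(R_a) = V_A / R_a = 8.400/20.7 = 0.4058 A.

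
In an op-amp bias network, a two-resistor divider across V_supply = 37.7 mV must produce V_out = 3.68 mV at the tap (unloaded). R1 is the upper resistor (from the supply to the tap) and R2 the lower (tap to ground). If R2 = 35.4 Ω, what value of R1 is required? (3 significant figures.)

The divider ratio is R2/(R1+R2) = 3.68/37.7 = 0.09761.
R1 = R2·(1/k − 1) = 35.4 × 9.245 = 327.3 Ω.

R1 ≈ 327 Ω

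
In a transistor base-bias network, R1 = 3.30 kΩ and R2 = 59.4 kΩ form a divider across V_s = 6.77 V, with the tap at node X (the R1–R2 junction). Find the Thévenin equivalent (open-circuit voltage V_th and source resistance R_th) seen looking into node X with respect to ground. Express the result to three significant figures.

V_th ≈ 6.41 V, R_th ≈ 3.13 kΩ

With X open, the divider is unloaded: V_th = 6.77 × 59.4/62.70 = 6.414 V.
With V_s suppressed (replaced by a short), R_th = R1 ‖ R2 = (3.300 × 59.4)/(3.300 + 59.4) = 3.126 kΩ.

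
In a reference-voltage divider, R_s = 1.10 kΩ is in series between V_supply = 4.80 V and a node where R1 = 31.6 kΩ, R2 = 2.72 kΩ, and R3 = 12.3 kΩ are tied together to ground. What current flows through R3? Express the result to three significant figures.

I ≈ 0.255 mA

Combine the parallel branches: R_p = (1/31.6 + 1/2.72 + 1/12.3)⁻¹ = 2.081 kΩ.
Node voltage V_A = V_supply · R_p/(R_s + R_p) = 4.80 × 0.6542 = 3.140 V.
I(R3) = V_A / R3 = 3.140/12.3 = 0.2553 mA.
(Equivalently: I_total = 1.509 mA, then current-divider fraction G_k/ΣG = 0.1692.)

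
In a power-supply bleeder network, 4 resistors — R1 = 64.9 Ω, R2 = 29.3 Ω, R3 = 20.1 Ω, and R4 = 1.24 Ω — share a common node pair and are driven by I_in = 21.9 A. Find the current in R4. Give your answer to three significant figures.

I ≈ 19.5 A

Conductances: ΣG = 1/64.9 + 1/29.3 + 1/20.1 + 1/1.24 = 0.9057 (1/Ω).
R4 takes the fraction G_k/ΣG = 0.8065/0.9057 = 0.8904, so I = 21.9 × 0.8904 = 19.50 A.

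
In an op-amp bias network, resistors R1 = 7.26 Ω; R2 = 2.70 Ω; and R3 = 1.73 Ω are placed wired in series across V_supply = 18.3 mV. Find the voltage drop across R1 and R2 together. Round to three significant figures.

ΣR = 7.26 + 2.70 + 1.73 = 11.69 Ω.
R_{R1..R2} = 7.26 + 2.70 = 9.960 Ω.
V = V_supply · R/ΣR = 18.3 × 0.8520 = 15.59 mV.

V ≈ 15.6 mV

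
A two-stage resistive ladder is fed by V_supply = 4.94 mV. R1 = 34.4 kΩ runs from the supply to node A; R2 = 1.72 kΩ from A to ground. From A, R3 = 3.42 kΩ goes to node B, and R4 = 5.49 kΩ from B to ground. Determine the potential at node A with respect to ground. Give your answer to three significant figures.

The second stage (R3 + R4 = 8.910 kΩ) loads node A in parallel with R2.
R2 ‖ (R3+R4) = 1.442 kΩ.
First divider: V_A = V_supply · 1.442/(34.4 + 1.442) = 0.1987 mV.

V_A ≈ 0.199 mV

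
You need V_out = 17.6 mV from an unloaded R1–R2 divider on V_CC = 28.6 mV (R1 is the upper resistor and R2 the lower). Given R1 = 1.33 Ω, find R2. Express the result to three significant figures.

R2 ≈ 2.13 Ω

V_out/V_CC = R2/(R1+R2) = 0.6154.
So R2 = R1 · V_out/(V_CC − V_out) = 1.33 × 17.6/(28.6 − 17.6) = 1.33 × 1.600 = 2.128 Ω.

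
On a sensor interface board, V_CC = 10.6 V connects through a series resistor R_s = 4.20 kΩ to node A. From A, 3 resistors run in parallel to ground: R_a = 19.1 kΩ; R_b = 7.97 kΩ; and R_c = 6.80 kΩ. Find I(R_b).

Parallel bank: R_p = 1/(1/19.1 + 1/7.97 + 1/6.80) = 3.078 kΩ.
V_A = 10.6 × 3.078/7.278 = 4.483 V.
I(R_b) = V_A / R_b = 4.483/7.97 = 0.5625 mA.
(Equivalently: I_total = 1.456 mA, then current-divider fraction G_k/ΣG = 0.3862.)

I ≈ 0.562 mA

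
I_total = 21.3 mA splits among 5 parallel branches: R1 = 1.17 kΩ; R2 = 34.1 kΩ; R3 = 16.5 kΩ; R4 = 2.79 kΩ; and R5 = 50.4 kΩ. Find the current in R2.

I ≈ 0.472 mA

ΣG = 1/1.17 + 1/34.1 + 1/16.5 + 1/2.79 + 1/50.4 = 1.323.
R2 takes the fraction G_k/ΣG = 0.02933/1.323 = 0.02217, so I = 21.3 × 0.02217 = 0.4722 mA.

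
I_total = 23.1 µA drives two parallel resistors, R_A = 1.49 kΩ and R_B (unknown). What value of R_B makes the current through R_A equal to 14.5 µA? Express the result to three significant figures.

R_B ≈ 2.51 kΩ

The fraction through R_A equals R_B/(R_A+R_B).
14.5/23.1 = R_B/(R_A + R_B) → R_B = R_A · (0.6277)/(1 − 0.6277) = 1.49 × 1.686 = 2.512 kΩ.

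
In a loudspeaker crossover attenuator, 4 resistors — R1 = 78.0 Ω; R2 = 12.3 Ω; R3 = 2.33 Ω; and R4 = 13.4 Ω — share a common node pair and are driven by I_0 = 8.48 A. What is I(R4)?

Total conductance ΣG = 1/78.0 + 1/12.3 + 1/2.33 + 1/13.4 = 0.5979 (units of 1/Ω).
Current divider: I(R4) = I_0 · G_k/ΣG = 8.48 × (0.07463/0.5979) = 8.48 × 0.1248 = 1.058 A.

I ≈ 1.06 A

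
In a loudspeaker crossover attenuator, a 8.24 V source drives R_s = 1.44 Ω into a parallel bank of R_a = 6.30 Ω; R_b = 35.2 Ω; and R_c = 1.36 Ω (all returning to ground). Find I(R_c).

I ≈ 2.60 A

Parallel bank: R_p = 1/(1/6.30 + 1/35.2 + 1/1.36) = 1.084 Ω.
V_A by voltage divider: V_A = 8.24 × 1.084/(1.44 + 1.084) = 3.539 V.
I(R_c) = V_A / R_c = 3.539/1.36 = 2.602 A.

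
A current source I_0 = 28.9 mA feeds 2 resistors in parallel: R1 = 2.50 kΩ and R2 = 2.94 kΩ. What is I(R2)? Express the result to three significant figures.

With just two branches, the current splits inversely with resistance.
I(R2) = 28.9 × 2.50/(2.50 + 2.94) = 28.9 × 0.4596 = 13.28 mA.

I ≈ 13.3 mA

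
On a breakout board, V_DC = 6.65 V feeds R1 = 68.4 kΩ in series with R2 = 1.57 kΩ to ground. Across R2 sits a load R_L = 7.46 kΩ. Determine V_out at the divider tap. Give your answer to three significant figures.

V_out ≈ 0.124 V

The load sits in parallel with R2, giving an effective lower resistance R2' = R2·R_L/(R2+R_L) = 1.297 kΩ.
Voltage divider with the loaded lower leg: V_out = 6.65 × 1.297/(68.4 + 1.297) = 6.65 × 0.01861 = 0.1238 V.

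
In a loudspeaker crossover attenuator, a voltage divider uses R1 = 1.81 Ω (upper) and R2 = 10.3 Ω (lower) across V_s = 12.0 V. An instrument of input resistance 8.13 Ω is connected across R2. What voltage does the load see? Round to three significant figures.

V_out ≈ 8.58 V

First combine the lower leg with the load: R2 ‖ R_L = 4.544 Ω.
Then V_out = V_s · R2'/(R1 + R2') = 12.0 × 4.544/6.354 = 8.581 V.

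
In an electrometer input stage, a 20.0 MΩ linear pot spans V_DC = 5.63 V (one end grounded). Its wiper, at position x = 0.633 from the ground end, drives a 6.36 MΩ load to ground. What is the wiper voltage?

Lower segment x·R_p = 12.66 MΩ; upper segment (1−x)·R_p = 7.340 MΩ.
Lower segment in parallel with the load: 12.66 ‖ 6.36 = 4.233 MΩ.
V_out = 5.63 × 4.233/(7.340 + 4.233) = 2.059 V.
(Unloaded: V_out = x·V_DC = 3.56 V.)

V_out ≈ 2.06 V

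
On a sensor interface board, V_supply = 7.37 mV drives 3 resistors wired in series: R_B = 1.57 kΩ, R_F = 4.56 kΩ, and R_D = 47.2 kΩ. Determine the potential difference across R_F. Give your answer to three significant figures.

V ≈ 0.630 mV

Total series resistance ΣR = 1.57 + 4.56 + 47.2 = 53.33 kΩ.
Voltage divider: V = V_supply · (4.560 / 53.33) = 7.37 × 0.08551 = 0.6302 mV.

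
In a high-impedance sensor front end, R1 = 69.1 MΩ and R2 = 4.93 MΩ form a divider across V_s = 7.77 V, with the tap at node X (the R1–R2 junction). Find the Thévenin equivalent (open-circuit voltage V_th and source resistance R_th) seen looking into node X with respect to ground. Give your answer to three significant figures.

V_th ≈ 0.517 V, R_th ≈ 4.60 MΩ

V_th is the unloaded tap voltage: V_s · R2/(R1+R2) = 7.77 × 0.06659 = 0.5174 V.
Zeroing V_s shorts the top of R1 to ground, so R_th = R1 ‖ R2 = 4.602 MΩ.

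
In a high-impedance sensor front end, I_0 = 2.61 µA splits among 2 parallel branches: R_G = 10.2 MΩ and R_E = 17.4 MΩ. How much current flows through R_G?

For two parallel branches, I_k = I_0 · (other R)/(sum of R).
So I = 2.61 × 17.4/27.60 = 1.645 µA.

I ≈ 1.65 µA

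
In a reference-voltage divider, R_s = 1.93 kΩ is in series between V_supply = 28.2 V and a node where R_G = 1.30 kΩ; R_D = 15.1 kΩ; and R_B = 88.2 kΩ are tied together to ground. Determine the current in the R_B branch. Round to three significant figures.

I ≈ 0.121 mA

Equivalent of the parallel group: R_p = 1.181 kΩ.
Node voltage V_A = V_supply · R_p/(R_s + R_p) = 28.2 × 0.3796 = 10.70 V.
Branch current I = V_A/R_B = 10.70/88.2 = 0.1214 mA.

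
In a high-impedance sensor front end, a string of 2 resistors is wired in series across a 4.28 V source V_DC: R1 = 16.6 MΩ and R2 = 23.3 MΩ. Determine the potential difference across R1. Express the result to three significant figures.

Total series resistance ΣR = 16.6 + 23.3 = 39.90 MΩ.
V = V_DC · R/ΣR = 4.28 × 0.4160 = 1.781 V.

V ≈ 1.78 V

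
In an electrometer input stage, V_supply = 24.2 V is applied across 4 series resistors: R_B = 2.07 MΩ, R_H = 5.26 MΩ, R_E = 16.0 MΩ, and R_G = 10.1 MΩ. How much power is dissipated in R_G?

P ≈ 5.29 µW

The common current is I = 24.2/33.43 = 0.7239 µA.
P(R_G) = I²·R_G = (0.7239)² × 10.1 = 5.293 µW.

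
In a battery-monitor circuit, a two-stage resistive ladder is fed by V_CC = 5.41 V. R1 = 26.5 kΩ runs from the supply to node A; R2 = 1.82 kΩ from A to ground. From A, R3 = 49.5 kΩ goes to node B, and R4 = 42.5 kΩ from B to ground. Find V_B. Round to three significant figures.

V_B ≈ 0.158 V

The second stage (R3 + R4 = 92.00 kΩ) loads node A in parallel with R2.
R2 ‖ (R3+R4) = 1.785 kΩ.
So V_A = 5.41 × 0.06310 = 0.3414 V.
V_B = V_A × 0.4620 = 0.1577 V.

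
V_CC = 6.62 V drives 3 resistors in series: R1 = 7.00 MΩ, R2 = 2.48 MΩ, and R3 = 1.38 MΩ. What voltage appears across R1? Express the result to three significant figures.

ΣR = 7.00 + 2.48 + 1.38 = 10.86 MΩ.
By the voltage-divider rule, V = 6.62 × 7.000/10.86 = 4.267 V.

V ≈ 4.27 V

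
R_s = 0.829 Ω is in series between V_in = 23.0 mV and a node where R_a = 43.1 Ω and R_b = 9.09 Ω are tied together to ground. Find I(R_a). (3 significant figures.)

Parallel bank: R_p = 1/(1/43.1 + 1/9.09) = 7.507 Ω.
V_A = 23.0 × 7.507/8.336 = 20.71 mV.
I(R_a) = V_A / R_a = 20.71/43.1 = 0.4806 mA.

I ≈ 0.481 mA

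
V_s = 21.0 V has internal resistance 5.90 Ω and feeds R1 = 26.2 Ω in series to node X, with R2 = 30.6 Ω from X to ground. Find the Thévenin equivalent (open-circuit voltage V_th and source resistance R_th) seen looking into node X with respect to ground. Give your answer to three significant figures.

V_th ≈ 10.2 V, R_th ≈ 15.7 Ω

R1' = 5.90 + 26.2 = 32.10 Ω (source resistance + R1).
V_th is the unloaded tap voltage: V_s · R2/(R1'+R2) = 21.0 × 0.4880 = 10.25 V.
With V_s suppressed (replaced by a short), R_th = R1' ‖ R2 = (32.10 × 30.6)/(32.10 + 30.6) = 15.67 Ω.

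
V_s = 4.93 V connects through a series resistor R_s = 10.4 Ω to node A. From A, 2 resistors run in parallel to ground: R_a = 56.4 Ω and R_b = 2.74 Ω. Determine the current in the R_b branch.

Combine the parallel branches: R_p = (1/56.4 + 1/2.74)⁻¹ = 2.613 Ω.
V_A = 4.93 × 2.613/13.01 = 0.9900 V.
I(R_b) = V_A / R_b = 0.9900/2.74 = 0.3613 A.

I ≈ 0.361 A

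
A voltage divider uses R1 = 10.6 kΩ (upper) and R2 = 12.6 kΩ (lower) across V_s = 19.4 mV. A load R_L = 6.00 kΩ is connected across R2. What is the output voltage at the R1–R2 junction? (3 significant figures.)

First combine the lower leg with the load: R2 ‖ R_L = 4.065 kΩ.
Now apply the divider: V_out = 19.4 × 0.2772 = 5.377 mV.
(Unloaded it would be 10.5 mV; the load pulls it down.)

V_out ≈ 5.38 mV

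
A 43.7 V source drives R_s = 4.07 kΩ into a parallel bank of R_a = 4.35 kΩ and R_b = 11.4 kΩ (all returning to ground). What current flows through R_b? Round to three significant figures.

I ≈ 1.67 mA

Parallel bank: R_p = 1/(1/4.35 + 1/11.4) = 3.149 kΩ.
Node voltage V_A = V_in · R_p/(R_s + R_p) = 43.7 × 0.4362 = 19.06 V.
Branch current I = V_A/R_b = 19.06/11.4 = 1.672 mA.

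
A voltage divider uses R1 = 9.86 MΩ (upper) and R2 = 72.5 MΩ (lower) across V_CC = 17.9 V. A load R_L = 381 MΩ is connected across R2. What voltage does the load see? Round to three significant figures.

The load sits in parallel with R2, giving an effective lower resistance R2' = R2·R_L/(R2+R_L) = 60.91 MΩ.
Voltage divider with the loaded lower leg: V_out = 17.9 × 60.91/(9.86 + 60.91) = 17.9 × 0.8607 = 15.41 V.

V_out ≈ 15.4 V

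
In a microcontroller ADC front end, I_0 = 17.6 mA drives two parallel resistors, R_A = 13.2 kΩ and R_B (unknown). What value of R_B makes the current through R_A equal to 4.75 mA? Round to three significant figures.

Two-branch current divider: I_A = I_0 · R_B/(R_A + R_B).
4.75/17.6 = R_B/(R_A + R_B) → R_B = R_A · (0.2699)/(1 − 0.2699) = 13.2 × 0.3696 = 4.879 kΩ.

R_B ≈ 4.88 kΩ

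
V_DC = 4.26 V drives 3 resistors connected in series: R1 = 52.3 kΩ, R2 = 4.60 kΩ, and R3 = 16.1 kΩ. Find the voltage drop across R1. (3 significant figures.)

V ≈ 3.05 V

ΣR = 52.3 + 4.60 + 16.1 = 73.00 kΩ.
V = V_DC · R/ΣR = 4.26 × 0.7164 = 3.052 V.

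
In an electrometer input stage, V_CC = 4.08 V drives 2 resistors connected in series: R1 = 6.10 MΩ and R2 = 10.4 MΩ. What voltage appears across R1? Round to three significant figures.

V ≈ 1.51 V

Series total: ΣR = 6.10 + 10.4 = 16.50 MΩ.
V = V_CC · R/ΣR = 4.08 × 0.3697 = 1.508 V.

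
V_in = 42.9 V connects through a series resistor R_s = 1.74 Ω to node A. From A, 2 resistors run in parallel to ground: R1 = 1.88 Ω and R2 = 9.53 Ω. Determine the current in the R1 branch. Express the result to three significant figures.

I ≈ 10.8 A

Combine the parallel branches: R_p = (1/1.88 + 1/9.53)⁻¹ = 1.570 Ω.
Node voltage V_A = V_in · R_p/(R_s + R_p) = 42.9 × 0.4744 = 20.35 V.
I(R1) = V_A / R1 = 20.35/1.88 = 10.82 A.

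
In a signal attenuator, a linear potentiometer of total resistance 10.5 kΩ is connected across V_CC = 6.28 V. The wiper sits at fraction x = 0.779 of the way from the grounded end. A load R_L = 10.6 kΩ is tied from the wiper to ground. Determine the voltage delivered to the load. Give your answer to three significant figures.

Lower segment x·R_p = 8.180 kΩ; upper segment (1−x)·R_p = 2.320 kΩ.
Lower segment in parallel with the load: 8.180 ‖ 10.6 = 4.617 kΩ.
V_out = 6.28 × 4.617/(2.320 + 4.617) = 4.179 V.
(Unloaded: V_out = x·V_CC = 4.89 V.)

V_out ≈ 4.18 V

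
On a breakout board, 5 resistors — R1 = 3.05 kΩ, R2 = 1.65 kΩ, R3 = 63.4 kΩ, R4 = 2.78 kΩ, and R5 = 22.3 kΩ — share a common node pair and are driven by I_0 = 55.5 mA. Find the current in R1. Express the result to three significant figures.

I ≈ 13.4 mA

ΣG = 1/3.05 + 1/1.65 + 1/63.4 + 1/2.78 + 1/22.3 = 1.354.
Current divider: I(R1) = I_0 · G_k/ΣG = 55.5 × (0.3279/1.354) = 55.5 × 0.2421 = 13.44 mA.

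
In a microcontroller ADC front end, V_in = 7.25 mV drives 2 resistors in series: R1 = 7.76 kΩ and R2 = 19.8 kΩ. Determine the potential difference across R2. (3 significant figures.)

Total series resistance ΣR = 7.76 + 19.8 = 27.56 kΩ.
V = V_in · R/ΣR = 7.25 × 0.7184 = 5.209 mV.

V ≈ 5.21 mV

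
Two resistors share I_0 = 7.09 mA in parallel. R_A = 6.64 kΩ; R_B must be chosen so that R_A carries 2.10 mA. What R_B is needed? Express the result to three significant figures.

In a two-way split, I_A/I_0 = R_B/(R_A + R_B).
With f = 0.2962, R_B = R_A · f/(1−f) = 6.64 × 0.4208 = 2.794 kΩ.

R_B ≈ 2.79 kΩ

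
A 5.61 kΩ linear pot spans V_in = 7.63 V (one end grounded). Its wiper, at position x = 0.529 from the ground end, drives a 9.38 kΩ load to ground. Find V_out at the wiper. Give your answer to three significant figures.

The pot divides into 2.642 kΩ above the wiper and 2.968 kΩ below.
Lower segment in parallel with the load: 2.968 ‖ 9.38 = 2.254 kΩ.
V_out = 7.63 × 2.254/(2.642 + 2.254) = 3.513 V.

V_out ≈ 3.51 V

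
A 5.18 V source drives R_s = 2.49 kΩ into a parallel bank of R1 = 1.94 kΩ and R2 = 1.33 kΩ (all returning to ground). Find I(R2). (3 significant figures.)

Parallel bank: R_p = 1/(1/1.94 + 1/1.33) = 0.7891 kΩ.
V_A by voltage divider: V_A = 5.18 × 0.7891/(2.49 + 0.7891) = 1.246 V.
Branch current I = V_A/R2 = 1.246/1.33 = 0.9372 mA.

I ≈ 0.937 mA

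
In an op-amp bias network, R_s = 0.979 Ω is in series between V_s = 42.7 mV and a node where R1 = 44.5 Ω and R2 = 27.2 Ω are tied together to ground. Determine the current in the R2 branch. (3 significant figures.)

I ≈ 1.48 mA

Parallel bank: R_p = 1/(1/44.5 + 1/27.2) = 16.88 Ω.
V_A = 42.7 × 16.88/17.86 = 40.36 mV.
I(R2) = V_A / R2 = 40.36/27.2 = 1.484 mA.
(Equivalently: I_total = 2.391 mA, then current-divider fraction G_k/ΣG = 0.6206.)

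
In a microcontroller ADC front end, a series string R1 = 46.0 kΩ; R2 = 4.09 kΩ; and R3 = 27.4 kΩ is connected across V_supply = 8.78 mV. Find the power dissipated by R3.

Series current I = V_supply/ΣR = 8.78/77.49 = 0.1133 µA.
V(R3) = I·R = 3.105 mV; P = V·I = 3.105 × 0.1133 = 0.3518 nW.

P ≈ 0.352 nW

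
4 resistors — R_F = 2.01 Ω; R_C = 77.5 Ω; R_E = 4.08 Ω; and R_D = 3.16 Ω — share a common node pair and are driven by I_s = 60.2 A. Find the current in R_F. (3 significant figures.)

I ≈ 27.9 A

Conductances: ΣG = 1/2.01 + 1/77.5 + 1/4.08 + 1/3.16 = 1.072 (1/Ω).
R_F takes the fraction G_k/ΣG = 0.4975/1.072 = 0.4641, so I = 60.2 × 0.4641 = 27.94 A.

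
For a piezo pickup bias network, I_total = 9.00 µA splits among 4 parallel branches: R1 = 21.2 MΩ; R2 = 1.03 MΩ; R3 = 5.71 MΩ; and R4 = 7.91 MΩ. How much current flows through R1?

Total conductance ΣG = 1/21.2 + 1/1.03 + 1/5.71 + 1/7.91 = 1.320 (units of 1/MΩ).
By the current-divider rule, I = I_total · G_k/ΣG = 9.00 × 0.03575 = 0.3217 µA.

I ≈ 0.322 µA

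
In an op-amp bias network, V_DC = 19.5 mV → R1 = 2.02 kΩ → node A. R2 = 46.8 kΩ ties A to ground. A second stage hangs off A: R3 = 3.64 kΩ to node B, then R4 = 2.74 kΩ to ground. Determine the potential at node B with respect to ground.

V_B ≈ 6.16 mV

Node A sees R2 in parallel with the series input of stage 2, R3 + R4 = 6.380 kΩ.
Effective lower resistance at A: R2 ‖ 6.380 = 5.615 kΩ.
So V_A = 19.5 × 0.7354 = 14.34 mV.
V_B = V_A × 0.4295 = 6.159 mV.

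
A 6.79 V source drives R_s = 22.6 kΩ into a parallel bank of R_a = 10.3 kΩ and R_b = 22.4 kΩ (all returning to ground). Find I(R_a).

Equivalent of the parallel group: R_p = 7.056 kΩ.
V_A = 6.79 × 7.056/29.66 = 1.615 V.
Branch current I = V_A/R_a = 1.615/10.3 = 0.1568 mA.

I ≈ 0.157 mA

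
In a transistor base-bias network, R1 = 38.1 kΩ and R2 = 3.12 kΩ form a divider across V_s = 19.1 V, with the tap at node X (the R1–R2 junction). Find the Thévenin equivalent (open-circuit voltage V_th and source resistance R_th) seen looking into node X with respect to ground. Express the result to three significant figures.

V_th ≈ 1.45 V, R_th ≈ 2.88 kΩ

Open-circuit (no load on X): V_th = V_s · R2/(R1 + R2) = 19.1 × 3.12/(38.10 + 3.12) = 1.446 V.
With V_s suppressed (replaced by a short), R_th = R1 ‖ R2 = (38.10 × 3.12)/(38.10 + 3.12) = 2.884 kΩ.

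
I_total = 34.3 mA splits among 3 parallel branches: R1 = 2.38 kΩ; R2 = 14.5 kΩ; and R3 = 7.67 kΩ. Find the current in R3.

Total conductance ΣG = 1/2.38 + 1/14.5 + 1/7.67 = 0.6195 (units of 1/kΩ).
By the current-divider rule, I = I_total · G_k/ΣG = 34.3 × 0.2105 = 7.219 mA.

I ≈ 7.22 mA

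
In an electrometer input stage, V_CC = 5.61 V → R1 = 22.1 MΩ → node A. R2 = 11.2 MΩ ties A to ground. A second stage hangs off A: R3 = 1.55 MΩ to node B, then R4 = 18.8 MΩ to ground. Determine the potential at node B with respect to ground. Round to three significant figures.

Node A sees R2 in parallel with the series input of stage 2, R3 + R4 = 20.35 MΩ.
Effective lower resistance at A: R2 ‖ 20.35 = 7.224 MΩ.
First divider: V_A = V_CC · 7.224/(22.1 + 7.224) = 1.382 V.
V_B = V_A × 0.9238 = 1.277 V.

V_B ≈ 1.28 V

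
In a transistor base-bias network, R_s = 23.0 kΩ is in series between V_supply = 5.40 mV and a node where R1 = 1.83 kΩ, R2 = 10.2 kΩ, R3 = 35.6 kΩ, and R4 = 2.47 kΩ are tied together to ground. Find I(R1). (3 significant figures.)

Parallel bank: R_p = 1/(1/1.83 + 1/10.2 + 1/35.6 + 1/2.47) = 0.9281 kΩ.
V_A by voltage divider: V_A = 5.40 × 0.9281/(23.0 + 0.9281) = 0.2095 mV.
Branch current I = V_A/R1 = 0.2095/1.83 = 0.1145 µA.

I ≈ 0.114 µA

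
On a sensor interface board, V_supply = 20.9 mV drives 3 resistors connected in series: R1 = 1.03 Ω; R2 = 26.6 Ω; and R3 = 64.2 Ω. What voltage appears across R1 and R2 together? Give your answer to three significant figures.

Total series resistance ΣR = 1.03 + 26.6 + 64.2 = 91.83 Ω.
R_{R1..R2} = 1.03 + 26.6 = 27.63 Ω.
By the voltage-divider rule, V = 20.9 × 27.63/91.83 = 6.288 mV.

V ≈ 6.29 mV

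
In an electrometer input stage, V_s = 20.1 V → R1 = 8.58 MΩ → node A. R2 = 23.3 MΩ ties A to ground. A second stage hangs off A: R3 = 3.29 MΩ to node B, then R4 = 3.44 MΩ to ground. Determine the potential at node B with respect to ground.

The second stage (R3 + R4 = 6.730 MΩ) loads node A in parallel with R2.
R2 ‖ (R3+R4) = 5.222 MΩ.
So V_A = 20.1 × 0.3783 = 7.605 V.
Then the unloaded second divider: V_B = V_A × R4/(R3+R4) = 7.605 × 0.5111 = 3.887 V.

V_B ≈ 3.89 V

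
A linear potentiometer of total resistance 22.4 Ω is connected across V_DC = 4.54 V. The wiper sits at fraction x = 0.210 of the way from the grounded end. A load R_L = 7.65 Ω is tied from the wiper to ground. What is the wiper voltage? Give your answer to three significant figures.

V_out ≈ 0.642 V

Lower segment x·R_p = 4.704 Ω; upper segment (1−x)·R_p = 17.70 Ω.
(x·R_p) ‖ R_L = 2.913 Ω.
Then V_out = V_DC · 2.913/(17.70 + 2.913) = 0.6417 V.
(Unloaded: V_out = x·V_DC = 0.953 V.)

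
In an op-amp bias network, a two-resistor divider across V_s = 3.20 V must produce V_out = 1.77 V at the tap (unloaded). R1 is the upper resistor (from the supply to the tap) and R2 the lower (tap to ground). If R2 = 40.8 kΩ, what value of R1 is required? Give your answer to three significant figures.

Required fraction k = V_out/V_s = 0.5531.
So R1 = R2 · (V_s/V_out − 1) = 40.8 × (3.20/1.77 − 1) = 40.8 × 0.8079 = 32.96 kΩ.

R1 ≈ 33.0 kΩ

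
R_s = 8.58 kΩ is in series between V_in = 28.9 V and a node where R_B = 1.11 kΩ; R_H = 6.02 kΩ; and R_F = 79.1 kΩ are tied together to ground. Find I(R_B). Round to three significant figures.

I ≈ 2.54 mA

Combine the parallel branches: R_p = (1/1.11 + 1/6.02 + 1/79.1)⁻¹ = 0.9262 kΩ.
Node voltage V_A = V_in · R_p/(R_s + R_p) = 28.9 × 0.09743 = 2.816 V.
Branch current I = V_A/R_B = 2.816/1.11 = 2.537 mA.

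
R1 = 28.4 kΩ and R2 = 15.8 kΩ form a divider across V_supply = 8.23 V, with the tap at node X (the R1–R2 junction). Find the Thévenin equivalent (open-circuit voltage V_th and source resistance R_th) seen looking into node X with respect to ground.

V_th ≈ 2.94 V, R_th ≈ 10.2 kΩ

V_th is the unloaded tap voltage: V_supply · R2/(R1+R2) = 8.23 × 0.3575 = 2.942 V.
With V_supply suppressed (replaced by a short), R_th = R1 ‖ R2 = (28.40 × 15.8)/(28.40 + 15.8) = 10.15 kΩ.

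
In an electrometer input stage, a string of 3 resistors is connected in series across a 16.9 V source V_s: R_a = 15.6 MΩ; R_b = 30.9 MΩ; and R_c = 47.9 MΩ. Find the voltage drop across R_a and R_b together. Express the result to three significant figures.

V ≈ 8.32 V

ΣR = 15.6 + 30.9 + 47.9 = 94.40 MΩ.
R_{R_a..R_b} = 15.6 + 30.9 = 46.50 MΩ.
Voltage divider: V = V_s · (46.50 / 94.40) = 16.9 × 0.4926 = 8.325 V.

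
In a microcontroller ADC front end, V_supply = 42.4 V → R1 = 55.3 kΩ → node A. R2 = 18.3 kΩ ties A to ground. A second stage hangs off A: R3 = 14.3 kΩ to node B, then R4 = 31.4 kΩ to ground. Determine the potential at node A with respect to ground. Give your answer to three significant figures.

V_A ≈ 8.10 V

Node A sees R2 in parallel with the series input of stage 2, R3 + R4 = 45.70 kΩ.
Effective lower resistance at A: R2 ‖ 45.70 = 13.07 kΩ.
So V_A = 42.4 × 0.1911 = 8.104 V.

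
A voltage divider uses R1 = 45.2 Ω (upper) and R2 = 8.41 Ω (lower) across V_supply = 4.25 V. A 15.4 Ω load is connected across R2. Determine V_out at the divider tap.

The load sits in parallel with R2, giving an effective lower resistance R2' = R2·R_L/(R2+R_L) = 5.439 Ω.
Voltage divider with the loaded lower leg: V_out = 4.25 × 5.439/(45.2 + 5.439) = 4.25 × 0.1074 = 0.4565 V.

V_out ≈ 0.457 V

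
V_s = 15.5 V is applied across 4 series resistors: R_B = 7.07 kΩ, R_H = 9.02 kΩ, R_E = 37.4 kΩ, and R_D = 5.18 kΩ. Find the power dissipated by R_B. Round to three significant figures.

The common current is I = 15.5/58.67 = 0.2642 mA.
P = I²R = 0.06980 × 7.07 = 0.4935 mW.

P ≈ 0.493 mW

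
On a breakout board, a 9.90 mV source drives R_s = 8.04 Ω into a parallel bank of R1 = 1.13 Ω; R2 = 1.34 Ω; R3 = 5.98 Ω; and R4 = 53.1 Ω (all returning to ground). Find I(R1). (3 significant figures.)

Equivalent of the parallel group: R_p = 0.5503 Ω.
V_A = 9.90 × 0.5503/8.590 = 0.6342 mV.
Branch current I = V_A/R1 = 0.6342/1.13 = 0.5612 mA.

I ≈ 0.561 mA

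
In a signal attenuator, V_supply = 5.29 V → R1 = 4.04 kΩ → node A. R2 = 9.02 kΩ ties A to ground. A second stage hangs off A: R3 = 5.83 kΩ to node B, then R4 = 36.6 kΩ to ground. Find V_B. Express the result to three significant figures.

Node A sees R2 in parallel with the series input of stage 2, R3 + R4 = 42.43 kΩ.
R2 ‖ (R3+R4) = 7.439 kΩ.
First divider: V_A = V_supply · 7.439/(4.04 + 7.439) = 3.428 V.
Stage 2 is unloaded, so V_B = V_A · R4/(R3+R4) = 3.428 × 36.6/42.43 = 2.957 V.

V_B ≈ 2.96 V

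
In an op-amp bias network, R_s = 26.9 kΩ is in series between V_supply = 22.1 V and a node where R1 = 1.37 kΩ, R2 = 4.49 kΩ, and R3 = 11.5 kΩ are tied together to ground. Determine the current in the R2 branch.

Combine the parallel branches: R_p = (1/1.37 + 1/4.49 + 1/11.5)⁻¹ = 0.9619 kΩ.
Node voltage V_A = V_supply · R_p/(R_s + R_p) = 22.1 × 0.03452 = 0.7630 V.
Branch current I = V_A/R2 = 0.7630/4.49 = 0.1699 mA.
(Equivalently: I_total = 0.7932 mA, then current-divider fraction G_k/ΣG = 0.2142.)

I ≈ 0.170 mA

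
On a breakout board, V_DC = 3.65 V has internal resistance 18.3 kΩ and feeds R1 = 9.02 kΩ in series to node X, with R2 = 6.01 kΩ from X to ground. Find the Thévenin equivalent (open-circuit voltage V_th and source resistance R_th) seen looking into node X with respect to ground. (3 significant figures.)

V_th ≈ 0.658 V, R_th ≈ 4.93 kΩ

R1' = 18.3 + 9.02 = 27.32 kΩ (source resistance + R1).
Open-circuit (no load on X): V_th = V_DC · R2/(R1' + R2) = 3.65 × 6.01/(27.32 + 6.01) = 0.6582 V.
Zeroing V_DC shorts the top of R1' to ground, so R_th = R1' ‖ R2 = 4.926 kΩ.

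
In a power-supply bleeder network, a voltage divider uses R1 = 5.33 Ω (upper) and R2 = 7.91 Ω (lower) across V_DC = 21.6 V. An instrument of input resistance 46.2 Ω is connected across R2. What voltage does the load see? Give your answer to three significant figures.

R2 ‖ R_L = (7.91 × 46.2)/(7.91 + 46.2) = 6.754 Ω.
Then V_out = V_DC · R2'/(R1 + R2') = 21.6 × 6.754/12.08 = 12.07 V.
(Unloaded it would be 12.9 V; the load pulls it down.)

V_out ≈ 12.1 V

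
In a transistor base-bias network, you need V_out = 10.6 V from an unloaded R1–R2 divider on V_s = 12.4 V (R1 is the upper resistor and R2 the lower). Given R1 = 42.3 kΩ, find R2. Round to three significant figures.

Required fraction k = V_out/V_s = 0.8548.
R2 = R1 · 0.8548/(1 − 0.8548) = 249.1 kΩ.

R2 ≈ 249 kΩ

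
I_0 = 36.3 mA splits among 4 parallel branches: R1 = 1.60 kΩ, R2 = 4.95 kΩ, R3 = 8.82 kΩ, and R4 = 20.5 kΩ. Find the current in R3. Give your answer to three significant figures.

ΣG = 1/1.60 + 1/4.95 + 1/8.82 + 1/20.5 = 0.9892.
By the current-divider rule, I = I_0 · G_k/ΣG = 36.3 × 0.1146 = 4.161 mA.

I ≈ 4.16 mA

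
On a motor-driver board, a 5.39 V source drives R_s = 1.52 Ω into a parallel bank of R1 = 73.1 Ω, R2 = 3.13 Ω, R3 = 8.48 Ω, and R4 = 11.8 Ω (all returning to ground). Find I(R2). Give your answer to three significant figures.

I ≈ 0.949 A

Parallel bank: R_p = 1/(1/73.1 + 1/3.13 + 1/8.48 + 1/11.8) = 1.866 Ω.
V_A = 5.39 × 1.866/3.386 = 2.971 V.
Branch current I = V_A/R2 = 2.971/3.13 = 0.9491 A.
(Check via current divider: I_total = 1.592 A; share G_k/ΣG = 0.5962 → same result.)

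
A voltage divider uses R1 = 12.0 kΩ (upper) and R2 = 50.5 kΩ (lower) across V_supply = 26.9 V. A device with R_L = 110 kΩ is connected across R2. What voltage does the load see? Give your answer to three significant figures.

The load sits in parallel with R2, giving an effective lower resistance R2' = R2·R_L/(R2+R_L) = 34.61 kΩ.
Voltage divider with the loaded lower leg: V_out = 26.9 × 34.61/(12.0 + 34.61) = 26.9 × 0.7425 = 19.97 V.
(Unloaded it would be 21.7 V; the load pulls it down.)

V_out ≈ 20.0 V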